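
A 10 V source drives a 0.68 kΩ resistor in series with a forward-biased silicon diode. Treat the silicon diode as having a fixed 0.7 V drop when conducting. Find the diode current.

I ≈ 14 mA

KVL around the loop: 10 = V_D + I·R = 0.7 + I × 0.68 kΩ.
So I = (10 − 0.7) / 0.68 kΩ = 9.3 / 0.68 = 13.7 mA.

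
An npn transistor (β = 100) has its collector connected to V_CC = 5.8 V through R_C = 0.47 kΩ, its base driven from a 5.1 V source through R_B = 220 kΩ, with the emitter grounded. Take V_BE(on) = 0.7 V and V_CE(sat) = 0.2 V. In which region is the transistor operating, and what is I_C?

Assume active. Base-emitter loop: I_B = (V_BB − V_BE)/R_B = (5.1 − 0.7)/220 = 0.02 mA.
I_C = β·I_B = 100×0.02 = 2 mA.
V_CE = V_CC − I_C·R_C = 5.8 − 2×0.47 = 4.86 V > V_CE(sat), so the active-region assumption holds.

active; I_C ≈ 2 mA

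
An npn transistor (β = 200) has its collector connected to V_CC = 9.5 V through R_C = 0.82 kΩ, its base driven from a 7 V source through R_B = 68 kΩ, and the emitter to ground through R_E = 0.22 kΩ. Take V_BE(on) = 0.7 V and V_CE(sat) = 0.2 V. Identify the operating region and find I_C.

Assume active: I_B = (7 − 0.7)/(68 + 201×0.22) = 0.0561 mA, I_C = β·I_B = 11.2 mA.
Then V_CE = 9.5 − 11.2×0.82 − 11.3×0.22 = -2.19 V < 0.2 V — the active assumption fails.
Re-solve with V_CE = 0.2 V. KCL at the emitter: V_E/R_E = (V_BB−0.7−V_E)/R_B + (V_CC−0.2−V_E)/R_C, giving V_E = 1.98 V.
I_C = (V_CC − 0.2 − V_E)/R_C = (9.3 − 1.98)/0.82 = 8.93 mA.
Check: I_B = (6.3 − 1.98)/68 = 0.0636 mA, and β·I_B = 12.7 mA > I_C, confirming saturation.

saturation; I_C ≈ 8.9 mA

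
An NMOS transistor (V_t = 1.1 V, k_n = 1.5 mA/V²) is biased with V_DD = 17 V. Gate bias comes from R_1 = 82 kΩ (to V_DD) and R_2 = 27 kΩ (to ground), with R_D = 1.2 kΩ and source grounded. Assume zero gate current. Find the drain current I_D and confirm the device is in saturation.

I_D ≈ 7.3 mA

V_G = V_DD·R_2/(R_1+R_2) = 17×27/109 = 4.21 V. With the source grounded, V_GS = V_G = 4.21 V.
Assume saturation: I_D = (k_n/2)(V_GS − V_t)² = (1.5/2)×(4.21 − 1.1)² = 0.75×3.11² = 7.26 mA.
V_DS = V_DD − I_D·R_D = 17 − 7.26×1.2 = 8.29 V.
Saturation requires V_DS ≥ V_GS − V_t = 3.11 V; 8.29 ≥ 3.11 ✓.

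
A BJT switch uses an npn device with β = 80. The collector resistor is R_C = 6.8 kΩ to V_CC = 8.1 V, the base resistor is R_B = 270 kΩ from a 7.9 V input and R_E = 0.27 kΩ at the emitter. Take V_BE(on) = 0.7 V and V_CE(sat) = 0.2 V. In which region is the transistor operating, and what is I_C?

Assume active: I_B = (7.9 − 0.7)/(270 + 81×0.27) = 0.0247 mA, I_C = β·I_B = 1.97 mA.
Then V_CE = 8.1 − 1.97×6.8 − 2×0.27 = -5.86 V < 0.2 V — the active assumption fails.
Re-solve with V_CE = 0.2 V. KCL at the emitter: V_E/R_E = (V_BB−0.7−V_E)/R_B + (V_CC−0.2−V_E)/R_C, giving V_E = 0.308 V.
I_C = (V_CC − 0.2 − V_E)/R_C = (7.9 − 0.308)/6.8 = 1.12 mA.
Check: I_B = (7.2 − 0.308)/270 = 0.0255 mA, and β·I_B = 2.04 mA > I_C, confirming saturation.

saturation; I_C ≈ 1.1 mA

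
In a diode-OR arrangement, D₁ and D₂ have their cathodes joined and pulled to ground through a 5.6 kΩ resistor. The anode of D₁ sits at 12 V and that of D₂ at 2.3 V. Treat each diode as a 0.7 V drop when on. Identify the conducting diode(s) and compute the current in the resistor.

Assume both conduct. Then node N would need to be at both 12−0.7 = 11.3 V and 2.3−0.7 = 1.6 V, which is impossible.
Assume only D₁ conducts: V_N = 12 − 0.7 = 11.3 V, so I_R = 11.3/5.6 = 2.02 mA.
Check D₂: its anode-to-cathode voltage is 2.3 − 11.3 = -9 V < 0.7 V, so it is off. The assumption is consistent.

Only D₁ conducts; I_R ≈ 2 mA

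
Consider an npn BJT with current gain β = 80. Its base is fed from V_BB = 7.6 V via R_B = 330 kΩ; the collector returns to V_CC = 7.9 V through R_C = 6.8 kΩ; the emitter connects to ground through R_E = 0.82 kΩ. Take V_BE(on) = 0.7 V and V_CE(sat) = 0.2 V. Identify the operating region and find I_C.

Assume active: I_B = (7.6 − 0.7)/(330 + 81×0.82) = 0.0174 mA, I_C = β·I_B = 1.39 mA.
Then V_CE = 7.9 − 1.39×6.8 − 1.41×0.82 = -2.72 V < 0.2 V — the active assumption fails.
Re-solve with V_CE = 0.2 V. KCL at the emitter: V_E/R_E = (V_BB−0.7−V_E)/R_B + (V_CC−0.2−V_E)/R_C, giving V_E = 0.842 V.
I_C = (V_CC − 0.2 − V_E)/R_C = (7.7 − 0.842)/6.8 = 1.01 mA.
Check: I_B = (6.9 − 0.842)/330 = 0.0184 mA, and β·I_B = 1.47 mA > I_C, confirming saturation.

saturation; I_C ≈ 1 mA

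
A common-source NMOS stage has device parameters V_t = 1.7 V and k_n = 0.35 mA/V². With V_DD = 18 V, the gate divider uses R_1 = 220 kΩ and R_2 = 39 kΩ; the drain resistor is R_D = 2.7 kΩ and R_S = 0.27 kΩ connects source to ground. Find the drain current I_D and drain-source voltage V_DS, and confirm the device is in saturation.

V_G = V_DD·R_2/(R_1+R_2) = 18×39/259 = 2.71 V.
Assume saturation: I_D = (k_n/2)(V_GS − V_t)² with V_GS = V_G − I_D·R_S = 2.71 − 0.27·I_D.
Substituting gives 0.0128·I_D² − 1.1·I_D + 0.179 = 0, with roots I_D = 0.163 or 85.7 mA.
The root I_D = 85.7 mA gives V_GS = -20.4 V ≤ V_t, so take I_D = 0.163 mA.
Then V_GS = 2.67 V and V_DS = V_DD − I_D(R_D+R_S) = 18 − 0.163×2.97 = 17.5 V.
Saturation requires V_DS ≥ V_GS − V_t = 0.966 V; 17.5 ≥ 0.966 ✓.

I_D ≈ 0.16 mA, V_DS ≈ 18 V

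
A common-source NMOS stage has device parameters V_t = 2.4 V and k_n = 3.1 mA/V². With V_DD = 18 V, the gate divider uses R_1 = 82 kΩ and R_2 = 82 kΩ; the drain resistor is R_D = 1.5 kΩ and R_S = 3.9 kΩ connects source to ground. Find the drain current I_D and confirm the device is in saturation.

V_G = V_DD·R_2/(R_1+R_2) = 18×82/164 = 9 V.
Assume saturation: I_D = (k_n/2)(V_GS − V_t)² with V_GS = V_G − I_D·R_S = 9 − 3.9·I_D.
Substituting gives 23.6·I_D² − 80.8·I_D + 67.5 = 0, with roots I_D = 1.44 or 1.98 mA.
The root I_D = 1.98 mA gives V_GS = 1.27 V ≤ V_t, so take I_D = 1.44 mA.
Then V_GS = 3.37 V and V_DS = V_DD − I_D(R_D+R_S) = 18 − 1.44×5.4 = 10.2 V.
Saturation requires V_DS ≥ V_GS − V_t = 0.965 V; 10.2 ≥ 0.965 ✓.

I_D ≈ 1.4 mA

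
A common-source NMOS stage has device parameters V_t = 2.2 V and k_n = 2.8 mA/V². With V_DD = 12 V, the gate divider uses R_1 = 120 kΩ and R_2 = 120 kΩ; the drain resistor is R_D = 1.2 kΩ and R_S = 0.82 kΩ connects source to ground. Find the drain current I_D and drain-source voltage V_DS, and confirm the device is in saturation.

V_G = V_DD·R_2/(R_1+R_2) = 12×120/240 = 6 V.
Assume saturation: I_D = (k_n/2)(V_GS − V_t)² with V_GS = V_G − I_D·R_S = 6 − 0.82·I_D.
Substituting gives 0.941·I_D² − 9.72·I_D + 20.2 = 0, with roots I_D = 2.88 or 7.45 mA.
The root I_D = 7.45 mA gives V_GS = -0.106 V ≤ V_t, so take I_D = 2.88 mA.
Then V_GS = 3.64 V and V_DS = V_DD − I_D(R_D+R_S) = 12 − 2.88×2.02 = 6.17 V.
Saturation requires V_DS ≥ V_GS − V_t = 1.44 V; 6.17 ≥ 1.44 ✓.

I_D ≈ 2.9 mA, V_DS ≈ 6.2 V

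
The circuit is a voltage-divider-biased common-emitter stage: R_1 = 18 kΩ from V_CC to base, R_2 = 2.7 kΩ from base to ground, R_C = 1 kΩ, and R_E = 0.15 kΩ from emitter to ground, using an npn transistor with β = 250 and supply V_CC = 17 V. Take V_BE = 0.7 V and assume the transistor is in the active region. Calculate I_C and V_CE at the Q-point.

I_C ≈ 9.5 mA, V_CE ≈ 6.1 V

Thevenize the base divider: V_Th = V_CC·R_2/(R_1+R_2) = 17×2.7/20.7 = 2.22 V, R_Th = R_1‖R_2 = 2.35 kΩ.
Base-emitter loop: V_Th = I_B·R_Th + V_BE + (β+1)I_B·R_E, so I_B = (2.22 − 0.7) / (2.35 + 251×0.15) = 0.0379 mA.
I_C = β·I_B = 250×0.0379 = 9.48 mA, and I_E = (β+1)I_B = 9.52 mA.
V_CE = V_CC − I_C·R_C − I_E·R_E = 17 − 9.48×1 − 9.52×0.15 = 6.09 V.
V_CE = 6.09 V > 0.2 V confirms active-region operation.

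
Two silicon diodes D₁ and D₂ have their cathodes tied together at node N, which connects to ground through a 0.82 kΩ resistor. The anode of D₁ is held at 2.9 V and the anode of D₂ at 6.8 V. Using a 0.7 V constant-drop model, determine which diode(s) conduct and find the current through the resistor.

Assume both conduct. Then node N would need to be at both 2.9−0.7 = 2.2 V and 6.8−0.7 = 6.1 V, which is impossible.
Assume only D₂ conducts: V_N = 6.8 − 0.7 = 6.1 V, so I_R = 6.1/0.82 = 7.44 mA.
Check D₁: its anode-to-cathode voltage is 2.9 − 6.1 = -3.2 V < 0.7 V, so it is off. The assumption is consistent.

Only D₂ conducts; I_R ≈ 7.4 mA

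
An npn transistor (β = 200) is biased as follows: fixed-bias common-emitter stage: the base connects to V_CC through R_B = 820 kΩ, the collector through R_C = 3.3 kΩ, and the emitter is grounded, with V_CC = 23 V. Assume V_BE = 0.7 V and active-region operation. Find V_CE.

V_CE ≈ 5.1 V

Base loop: V_CC = I_B·R_B + V_BE, so I_B = (23 − 0.7)/820 kΩ = 0.0272 mA.
In the active region I_C = β·I_B = 200 × 0.0272 = 5.44 mA.
Collector loop: V_CE = V_CC − I_C·R_C = 23 − 5.44×3.3 = 5.05 V.
Since V_CE = 5.05 V > V_CE(sat) ≈ 0.2 V, the transistor is in the active region as assumed.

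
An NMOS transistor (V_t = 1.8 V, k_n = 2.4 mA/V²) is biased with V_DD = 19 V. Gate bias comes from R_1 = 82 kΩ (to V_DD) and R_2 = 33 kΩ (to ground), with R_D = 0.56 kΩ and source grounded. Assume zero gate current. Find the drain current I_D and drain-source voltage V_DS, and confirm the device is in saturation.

I_D ≈ 16 mA, V_DS ≈ 10 V

V_G = V_DD·R_2/(R_1+R_2) = 19×33/115 = 5.45 V. With the source grounded, V_GS = V_G = 5.45 V.
Assume saturation: I_D = (k_n/2)(V_GS − V_t)² = (2.4/2)×(5.45 − 1.8)² = 1.2×3.65² = 16 mA.
V_DS = V_DD − I_D·R_D = 19 − 16×0.56 = 10 V.
Saturation requires V_DS ≥ V_GS − V_t = 3.65 V; 10 ≥ 3.65 ✓.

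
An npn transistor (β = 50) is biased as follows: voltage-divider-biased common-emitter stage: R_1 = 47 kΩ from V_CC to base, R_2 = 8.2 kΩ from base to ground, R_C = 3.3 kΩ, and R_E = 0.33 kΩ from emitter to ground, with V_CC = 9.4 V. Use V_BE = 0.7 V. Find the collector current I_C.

I_C ≈ 1.5 mA

Thevenize the base divider: V_Th = V_CC·R_2/(R_1+R_2) = 9.4×8.2/55.2 = 1.4 V, R_Th = R_1‖R_2 = 6.98 kΩ.
Base-emitter loop: V_Th = I_B·R_Th + V_BE + (β+1)I_B·R_E, so I_B = (1.4 − 0.7) / (6.98 + 51×0.33) = 0.0292 mA.
I_C = β·I_B = 50×0.0292 = 1.46 mA, and I_E = (β+1)I_B = 1.49 mA.
V_CE = V_CC − I_C·R_C − I_E·R_E = 9.4 − 1.46×3.3 − 1.49×0.33 = 4.08 V.
V_CE = 4.08 V > 0.2 V confirms active-region operation.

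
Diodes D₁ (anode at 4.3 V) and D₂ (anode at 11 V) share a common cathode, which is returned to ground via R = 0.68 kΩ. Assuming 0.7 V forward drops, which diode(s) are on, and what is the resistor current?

Only D₂ conducts; I_R ≈ 15 mA

Assume both conduct. Then node N would need to be at both 4.3−0.7 = 3.6 V and 11−0.7 = 10.3 V, which is impossible.
Assume only D₂ conducts: V_N = 11 − 0.7 = 10.3 V, so I_R = 10.3/0.68 = 15.1 mA.
Check D₁: its anode-to-cathode voltage is 4.3 − 10.3 = -6 V < 0.7 V, so it is off. The assumption is consistent.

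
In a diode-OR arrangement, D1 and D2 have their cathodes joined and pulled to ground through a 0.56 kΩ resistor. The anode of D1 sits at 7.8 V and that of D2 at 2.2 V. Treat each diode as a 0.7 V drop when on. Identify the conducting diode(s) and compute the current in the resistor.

Only D1 conducts; I_R ≈ 13 mA

Assume both conduct. Then node N would need to be at both 7.8−0.7 = 7.1 V and 2.2−0.7 = 1.5 V, which is impossible.
Assume only D1 conducts: V_N = 7.8 − 0.7 = 7.1 V, so I_R = 7.1/0.56 = 12.7 mA.
Check D2: its anode-to-cathode voltage is 2.2 − 7.1 = -4.9 V < 0.7 V, so it is off. The assumption is consistent.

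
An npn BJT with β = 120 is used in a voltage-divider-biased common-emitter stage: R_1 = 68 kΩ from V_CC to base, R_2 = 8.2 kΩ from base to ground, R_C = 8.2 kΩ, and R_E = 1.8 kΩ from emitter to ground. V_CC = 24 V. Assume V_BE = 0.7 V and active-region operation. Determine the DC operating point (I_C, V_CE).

I_C ≈ 1 mA, V_CE ≈ 14 V

Thevenize the base divider: V_Th = V_CC·R_2/(R_1+R_2) = 24×8.2/76.2 = 2.58 V, R_Th = R_1‖R_2 = 7.32 kΩ.
Base-emitter loop: V_Th = I_B·R_Th + V_BE + (β+1)I_B·R_E, so I_B = (2.58 − 0.7) / (7.32 + 121×1.8) = 0.00836 mA.
I_C = β·I_B = 120×0.00836 = 1 mA, and I_E = (β+1)I_B = 1.01 mA.
V_CE = V_CC − I_C·R_C − I_E·R_E = 24 − 1×8.2 − 1.01×1.8 = 13.9 V.
V_CE = 13.9 V > 0.2 V confirms active-region operation.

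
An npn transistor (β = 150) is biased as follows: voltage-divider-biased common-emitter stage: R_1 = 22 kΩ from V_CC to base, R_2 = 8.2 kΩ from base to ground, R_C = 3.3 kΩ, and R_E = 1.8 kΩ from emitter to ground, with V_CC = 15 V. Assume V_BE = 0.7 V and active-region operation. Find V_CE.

Thevenize the base divider: V_Th = V_CC·R_2/(R_1+R_2) = 15×8.2/30.2 = 4.07 V, R_Th = R_1‖R_2 = 5.97 kΩ.
Base-emitter loop: V_Th = I_B·R_Th + V_BE + (β+1)I_B·R_E, so I_B = (4.07 − 0.7) / (5.97 + 151×1.8) = 0.0121 mA.
I_C = β·I_B = 150×0.0121 = 1.82 mA, and I_E = (β+1)I_B = 1.83 mA.
V_CE = V_CC − I_C·R_C − I_E·R_E = 15 − 1.82×3.3 − 1.83×1.8 = 5.69 V.
V_CE = 5.69 V > 0.2 V confirms active-region operation.

V_CE ≈ 5.7 V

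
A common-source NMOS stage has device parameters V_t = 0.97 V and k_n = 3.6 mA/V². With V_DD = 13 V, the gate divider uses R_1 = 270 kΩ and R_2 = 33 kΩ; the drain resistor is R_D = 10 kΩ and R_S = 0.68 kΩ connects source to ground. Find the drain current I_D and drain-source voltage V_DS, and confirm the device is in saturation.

I_D ≈ 0.18 mA, V_DS ≈ 11 V

V_G = V_DD·R_2/(R_1+R_2) = 13×33/303 = 1.42 V.
Assume saturation: I_D = (k_n/2)(V_GS − V_t)² with V_GS = V_G − I_D·R_S = 1.42 − 0.68·I_D.
Substituting gives 0.832·I_D² − 2.09·I_D + 0.358 = 0, with roots I_D = 0.185 or 2.33 mA.
The root I_D = 2.33 mA gives V_GS = -0.167 V ≤ V_t, so take I_D = 0.185 mA.
Then V_GS = 1.29 V and V_DS = V_DD − I_D(R_D+R_S) = 13 − 0.185×10.7 = 11 V.
Saturation requires V_DS ≥ V_GS − V_t = 0.32 V; 11 ≥ 0.32 ✓.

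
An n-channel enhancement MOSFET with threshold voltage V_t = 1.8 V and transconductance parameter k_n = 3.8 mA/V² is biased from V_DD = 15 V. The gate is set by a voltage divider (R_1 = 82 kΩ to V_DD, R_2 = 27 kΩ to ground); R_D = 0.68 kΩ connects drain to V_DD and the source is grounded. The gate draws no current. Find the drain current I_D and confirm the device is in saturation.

I_D ≈ 7 mA

V_G = V_DD·R_2/(R_1+R_2) = 15×27/109 = 3.72 V. With the source grounded, V_GS = V_G = 3.72 V.
Assume saturation: I_D = (k_n/2)(V_GS − V_t)² = (3.8/2)×(3.72 − 1.8)² = 1.9×1.92² = 6.97 mA.
V_DS = V_DD − I_D·R_D = 15 − 6.97×0.68 = 10.3 V.
Saturation requires V_DS ≥ V_GS − V_t = 1.92 V; 10.3 ≥ 1.92 ✓.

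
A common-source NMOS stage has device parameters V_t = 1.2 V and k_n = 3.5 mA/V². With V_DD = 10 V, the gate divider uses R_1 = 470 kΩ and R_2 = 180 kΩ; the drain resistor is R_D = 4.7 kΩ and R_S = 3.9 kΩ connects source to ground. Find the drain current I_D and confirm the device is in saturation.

V_G = V_DD·R_2/(R_1+R_2) = 10×180/650 = 2.77 V.
Assume saturation: I_D = (k_n/2)(V_GS − V_t)² with V_GS = V_G − I_D·R_S = 2.77 − 3.9·I_D.
Substituting gives 26.6·I_D² − 22.4·I_D + 4.31 = 0, with roots I_D = 0.297 or 0.546 mA.
The root I_D = 0.546 mA gives V_GS = 0.642 V ≤ V_t, so take I_D = 0.297 mA.
Then V_GS = 1.61 V and V_DS = V_DD − I_D(R_D+R_S) = 10 − 0.297×8.6 = 7.45 V.
Saturation requires V_DS ≥ V_GS − V_t = 0.412 V; 7.45 ≥ 0.412 ✓.

I_D ≈ 0.3 mA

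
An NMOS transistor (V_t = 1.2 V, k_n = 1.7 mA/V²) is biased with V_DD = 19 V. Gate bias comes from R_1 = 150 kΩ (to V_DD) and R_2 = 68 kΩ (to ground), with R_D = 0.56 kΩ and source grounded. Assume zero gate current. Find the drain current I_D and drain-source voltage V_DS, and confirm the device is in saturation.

I_D ≈ 19 mA, V_DS ≈ 8.4 V

V_G = V_DD·R_2/(R_1+R_2) = 19×68/218 = 5.93 V. With the source grounded, V_GS = V_G = 5.93 V.
Assume saturation: I_D = (k_n/2)(V_GS − V_t)² = (1.7/2)×(5.93 − 1.2)² = 0.85×4.73² = 19 mA.
V_DS = V_DD − I_D·R_D = 19 − 19×0.56 = 8.37 V.
Saturation requires V_DS ≥ V_GS − V_t = 4.73 V; 8.37 ≥ 4.73 ✓.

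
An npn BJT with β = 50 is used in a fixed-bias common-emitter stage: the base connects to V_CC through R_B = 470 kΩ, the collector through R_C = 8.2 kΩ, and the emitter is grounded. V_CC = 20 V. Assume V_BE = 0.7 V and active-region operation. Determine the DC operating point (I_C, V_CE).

I_C ≈ 2.1 mA, V_CE ≈ 3.2 V

Base loop: V_CC = I_B·R_B + V_BE, so I_B = (20 − 0.7)/470 kΩ = 0.0411 mA.
In the active region I_C = β·I_B = 50 × 0.0411 = 2.05 mA.
Collector loop: V_CE = V_CC − I_C·R_C = 20 − 2.05×8.2 = 3.16 V.
Since V_CE = 3.16 V > V_CE(sat) ≈ 0.2 V, the transistor is in the active region as assumed.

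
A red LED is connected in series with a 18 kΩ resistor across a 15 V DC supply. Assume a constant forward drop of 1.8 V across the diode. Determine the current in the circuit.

KVL around the loop: 15 = V_D + I·R = 1.8 + I × 18 kΩ.
So I = (15 − 1.8) / 18 kΩ = 13.2 / 18 = 0.733 mA.

I ≈ 0.73 mA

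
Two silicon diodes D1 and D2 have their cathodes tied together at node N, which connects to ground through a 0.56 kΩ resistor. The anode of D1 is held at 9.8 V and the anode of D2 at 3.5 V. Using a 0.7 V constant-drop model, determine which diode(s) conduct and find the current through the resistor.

Only D1 conducts; I_R ≈ 16 mA

Assume both conduct. Then node N would need to be at both 9.8−0.7 = 9.1 V and 3.5−0.7 = 2.8 V, which is impossible.
Assume only D1 conducts: V_N = 9.8 − 0.7 = 9.1 V, so I_R = 9.1/0.56 = 16.2 mA.
Check D2: its anode-to-cathode voltage is 3.5 − 9.1 = -5.6 V < 0.7 V, so it is off. The assumption is consistent.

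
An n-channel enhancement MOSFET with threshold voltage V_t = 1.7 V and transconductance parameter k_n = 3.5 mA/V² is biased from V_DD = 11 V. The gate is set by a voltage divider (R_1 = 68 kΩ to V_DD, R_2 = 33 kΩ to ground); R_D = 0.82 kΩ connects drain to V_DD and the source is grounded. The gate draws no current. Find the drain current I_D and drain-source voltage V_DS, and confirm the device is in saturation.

I_D ≈ 6.3 mA, V_DS ≈ 5.9 V

V_G = V_DD·R_2/(R_1+R_2) = 11×33/101 = 3.59 V. With the source grounded, V_GS = V_G = 3.59 V.
Assume saturation: I_D = (k_n/2)(V_GS − V_t)² = (3.5/2)×(3.59 − 1.7)² = 1.75×1.89² = 6.28 mA.
V_DS = V_DD − I_D·R_D = 11 − 6.28×0.82 = 5.85 V.
Saturation requires V_DS ≥ V_GS − V_t = 1.89 V; 5.85 ≥ 1.89 ✓.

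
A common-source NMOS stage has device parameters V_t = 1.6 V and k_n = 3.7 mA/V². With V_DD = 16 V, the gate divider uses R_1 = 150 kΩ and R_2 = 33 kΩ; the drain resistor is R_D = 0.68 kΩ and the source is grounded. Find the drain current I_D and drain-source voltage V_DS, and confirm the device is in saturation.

V_G = V_DD·R_2/(R_1+R_2) = 16×33/183 = 2.89 V. With the source grounded, V_GS = V_G = 2.89 V.
Assume saturation: I_D = (k_n/2)(V_GS − V_t)² = (3.7/2)×(2.89 − 1.6)² = 1.85×1.29² = 3.06 mA.
V_DS = V_DD − I_D·R_D = 16 − 3.06×0.68 = 13.9 V.
Saturation requires V_DS ≥ V_GS − V_t = 1.29 V; 13.9 ≥ 1.29 ✓.

I_D ≈ 3.1 mA, V_DS ≈ 14 V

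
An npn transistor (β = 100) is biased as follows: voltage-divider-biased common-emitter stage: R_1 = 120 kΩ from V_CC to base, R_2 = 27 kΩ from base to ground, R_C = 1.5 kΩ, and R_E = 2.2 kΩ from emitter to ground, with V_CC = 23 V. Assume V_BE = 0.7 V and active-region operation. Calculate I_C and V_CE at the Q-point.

I_C ≈ 1.4 mA, V_CE ≈ 18 V

Thevenize the base divider: V_Th = V_CC·R_2/(R_1+R_2) = 23×27/147 = 4.22 V, R_Th = R_1‖R_2 = 22 kΩ.
Base-emitter loop: V_Th = I_B·R_Th + V_BE + (β+1)I_B·R_E, so I_B = (4.22 − 0.7) / (22 + 101×2.2) = 0.0144 mA.
I_C = β·I_B = 100×0.0144 = 1.44 mA, and I_E = (β+1)I_B = 1.46 mA.
V_CE = V_CC − I_C·R_C − I_E·R_E = 23 − 1.44×1.5 − 1.46×2.2 = 17.6 V.
V_CE = 17.6 V > 0.2 V confirms active-region operation.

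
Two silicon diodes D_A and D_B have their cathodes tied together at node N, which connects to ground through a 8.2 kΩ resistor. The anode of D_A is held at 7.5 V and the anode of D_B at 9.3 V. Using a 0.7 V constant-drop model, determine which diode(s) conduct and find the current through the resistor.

Assume both conduct. Then node N would need to be at both 7.5−0.7 = 6.8 V and 9.3−0.7 = 8.6 V, which is impossible.
Assume only D_B conducts: V_N = 9.3 − 0.7 = 8.6 V, so I_R = 8.6/8.2 = 1.05 mA.
Check D_A: its anode-to-cathode voltage is 7.5 − 8.6 = -1.1 V < 0.7 V, so it is off. The assumption is consistent.

Only D_B conducts; I_R ≈ 1 mA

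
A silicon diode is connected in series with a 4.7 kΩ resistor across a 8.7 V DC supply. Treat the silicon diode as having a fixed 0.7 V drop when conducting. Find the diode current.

KVL around the loop: 8.7 = V_D + I·R = 0.7 + I × 4.7 kΩ.
So I = (8.7 − 0.7) / 4.7 kΩ = 8 / 4.7 = 1.7 mA.

I ≈ 1.7 mA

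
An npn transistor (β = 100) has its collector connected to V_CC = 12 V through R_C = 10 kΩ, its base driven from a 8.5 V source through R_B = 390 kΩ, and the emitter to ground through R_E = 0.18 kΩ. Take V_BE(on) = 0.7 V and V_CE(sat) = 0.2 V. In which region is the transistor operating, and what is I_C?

saturation; I_C ≈ 1.2 mA

Assume active: I_B = (8.5 − 0.7)/(390 + 101×0.18) = 0.0191 mA, I_C = β·I_B = 1.91 mA.
Then V_CE = 12 − 1.91×10 − 1.93×0.18 = -7.46 V < 0.2 V — the active assumption fails.
Re-solve with V_CE = 0.2 V. KCL at the emitter: V_E/R_E = (V_BB−0.7−V_E)/R_B + (V_CC−0.2−V_E)/R_C, giving V_E = 0.212 V.
I_C = (V_CC − 0.2 − V_E)/R_C = (11.8 − 0.212)/10 = 1.16 mA.
Check: I_B = (7.8 − 0.212)/390 = 0.0195 mA, and β·I_B = 1.95 mA > I_C, confirming saturation.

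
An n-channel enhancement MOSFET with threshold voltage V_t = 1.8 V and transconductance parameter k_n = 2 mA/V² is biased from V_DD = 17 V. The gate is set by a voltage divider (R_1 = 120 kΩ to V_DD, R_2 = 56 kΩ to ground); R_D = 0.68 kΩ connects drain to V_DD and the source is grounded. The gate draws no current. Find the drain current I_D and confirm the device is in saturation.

I_D ≈ 13 mA

V_G = V_DD·R_2/(R_1+R_2) = 17×56/176 = 5.41 V. With the source grounded, V_GS = V_G = 5.41 V.
Assume saturation: I_D = (k_n/2)(V_GS − V_t)² = (2/2)×(5.41 − 1.8)² = 1×3.61² = 13 mA.
V_DS = V_DD − I_D·R_D = 17 − 13×0.68 = 8.14 V.
Saturation requires V_DS ≥ V_GS − V_t = 3.61 V; 8.14 ≥ 3.61 ✓.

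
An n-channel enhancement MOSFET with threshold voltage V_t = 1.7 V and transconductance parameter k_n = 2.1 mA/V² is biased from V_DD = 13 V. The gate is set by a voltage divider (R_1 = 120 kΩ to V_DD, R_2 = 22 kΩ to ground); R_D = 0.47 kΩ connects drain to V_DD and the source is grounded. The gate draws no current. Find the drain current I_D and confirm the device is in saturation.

I_D ≈ 0.1 mA

V_G = V_DD·R_2/(R_1+R_2) = 13×22/142 = 2.01 V. With the source grounded, V_GS = V_G = 2.01 V.
Assume saturation: I_D = (k_n/2)(V_GS − V_t)² = (2.1/2)×(2.01 − 1.7)² = 1.05×0.314² = 0.104 mA.
V_DS = V_DD − I_D·R_D = 13 − 0.104×0.47 = 13 V.
Saturation requires V_DS ≥ V_GS − V_t = 0.314 V; 13 ≥ 0.314 ✓.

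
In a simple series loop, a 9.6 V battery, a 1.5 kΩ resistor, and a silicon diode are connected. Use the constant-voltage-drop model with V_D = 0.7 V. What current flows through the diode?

KVL around the loop: 9.6 = V_D + I·R = 0.7 + I × 1.5 kΩ.
So I = (9.6 − 0.7) / 1.5 kΩ = 8.9 / 1.5 = 5.93 mA.

I ≈ 5.9 mA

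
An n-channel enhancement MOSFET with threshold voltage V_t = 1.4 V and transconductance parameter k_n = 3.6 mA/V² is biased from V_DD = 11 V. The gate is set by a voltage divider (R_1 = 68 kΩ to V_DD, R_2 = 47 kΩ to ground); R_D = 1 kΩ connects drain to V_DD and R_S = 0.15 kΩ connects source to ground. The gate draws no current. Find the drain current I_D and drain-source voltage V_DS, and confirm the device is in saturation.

V_G = V_DD·R_2/(R_1+R_2) = 11×47/115 = 4.5 V.
Assume saturation: I_D = (k_n/2)(V_GS − V_t)² with V_GS = V_G − I_D·R_S = 4.5 − 0.15·I_D.
Substituting gives 0.0405·I_D² − 2.67·I_D + 17.2 = 0, with roots I_D = 7.25 or 58.7 mA.
The root I_D = 58.7 mA gives V_GS = -4.31 V ≤ V_t, so take I_D = 7.25 mA.
Then V_GS = 3.41 V and V_DS = V_DD − I_D(R_D+R_S) = 11 − 7.25×1.15 = 2.66 V.
Saturation requires V_DS ≥ V_GS − V_t = 2.01 V; 2.66 ≥ 2.01 ✓.

I_D ≈ 7.3 mA, V_DS ≈ 2.7 V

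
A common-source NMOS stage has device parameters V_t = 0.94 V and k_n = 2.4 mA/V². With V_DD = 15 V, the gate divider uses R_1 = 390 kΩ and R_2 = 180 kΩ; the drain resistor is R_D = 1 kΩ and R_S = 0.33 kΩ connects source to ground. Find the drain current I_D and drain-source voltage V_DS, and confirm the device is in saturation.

I_D ≈ 5.2 mA, V_DS ≈ 8.1 V

V_G = V_DD·R_2/(R_1+R_2) = 15×180/570 = 4.74 V.
Assume saturation: I_D = (k_n/2)(V_GS − V_t)² with V_GS = V_G − I_D·R_S = 4.74 − 0.33·I_D.
Substituting gives 0.131·I_D² − 4.01·I_D + 17.3 = 0, with roots I_D = 5.2 or 25.5 mA.
The root I_D = 25.5 mA gives V_GS = -3.67 V ≤ V_t, so take I_D = 5.2 mA.
Then V_GS = 3.02 V and V_DS = V_DD − I_D(R_D+R_S) = 15 − 5.2×1.33 = 8.09 V.
Saturation requires V_DS ≥ V_GS − V_t = 2.08 V; 8.09 ≥ 2.08 ✓.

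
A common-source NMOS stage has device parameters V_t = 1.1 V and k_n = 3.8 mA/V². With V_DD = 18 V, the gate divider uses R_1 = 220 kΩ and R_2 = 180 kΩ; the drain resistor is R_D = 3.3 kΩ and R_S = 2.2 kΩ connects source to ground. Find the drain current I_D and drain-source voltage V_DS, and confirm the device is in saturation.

I_D ≈ 2.6 mA, V_DS ≈ 3.4 V

V_G = V_DD·R_2/(R_1+R_2) = 18×180/400 = 8.1 V.
Assume saturation: I_D = (k_n/2)(V_GS − V_t)² with V_GS = V_G − I_D·R_S = 8.1 − 2.2·I_D.
Substituting gives 9.2·I_D² − 59.5·I_D + 93.1 = 0, with roots I_D = 2.65 or 3.83 mA.
The root I_D = 3.83 mA gives V_GS = -0.319 V ≤ V_t, so take I_D = 2.65 mA.
Then V_GS = 2.28 V and V_DS = V_DD − I_D(R_D+R_S) = 18 − 2.65×5.5 = 3.45 V.
Saturation requires V_DS ≥ V_GS − V_t = 1.18 V; 3.45 ≥ 1.18 ✓.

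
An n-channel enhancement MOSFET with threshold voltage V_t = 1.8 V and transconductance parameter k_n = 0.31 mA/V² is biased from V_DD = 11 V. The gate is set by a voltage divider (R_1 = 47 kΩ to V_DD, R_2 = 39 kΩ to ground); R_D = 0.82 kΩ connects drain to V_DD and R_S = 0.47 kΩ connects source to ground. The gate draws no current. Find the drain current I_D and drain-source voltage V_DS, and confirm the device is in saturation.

I_D ≈ 1.1 mA, V_DS ≈ 9.6 V

V_G = V_DD·R_2/(R_1+R_2) = 11×39/86 = 4.99 V.
Assume saturation: I_D = (k_n/2)(V_GS − V_t)² with V_GS = V_G − I_D·R_S = 4.99 − 0.47·I_D.
Substituting gives 0.0342·I_D² − 1.46·I_D + 1.58 = 0, with roots I_D = 1.1 or 41.7 mA.
The root I_D = 41.7 mA gives V_GS = -14.6 V ≤ V_t, so take I_D = 1.1 mA.
Then V_GS = 4.47 V and V_DS = V_DD − I_D(R_D+R_S) = 11 − 1.1×1.29 = 9.58 V.
Saturation requires V_DS ≥ V_GS − V_t = 2.67 V; 9.58 ≥ 2.67 ✓.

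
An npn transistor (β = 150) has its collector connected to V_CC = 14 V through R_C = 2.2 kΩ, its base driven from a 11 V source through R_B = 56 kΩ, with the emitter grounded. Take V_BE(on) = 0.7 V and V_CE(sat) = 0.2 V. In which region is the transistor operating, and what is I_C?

Assume active: I_B = (11 − 0.7)/56 = 0.184 mA, giving I_C = β·I_B = 27.6 mA.
But then V_CE = 14 − 27.6×2.2 = -46.7 V < V_CE(sat) = 0.2 V — impossible in the active region.
So the transistor is saturated. With V_CE = 0.2 V, I_C = (V_CC − 0.2)/R_C = 13.8/2.2 = 6.27 mA.
Check: β·I_B = 27.6 mA > I_C = 6.27 mA, confirming saturation.

saturation; I_C ≈ 6.3 mA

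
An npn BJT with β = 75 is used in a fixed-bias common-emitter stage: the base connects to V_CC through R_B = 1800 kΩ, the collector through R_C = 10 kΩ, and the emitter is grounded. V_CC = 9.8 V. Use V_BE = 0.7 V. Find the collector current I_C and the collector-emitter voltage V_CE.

Base loop: V_CC = I_B·R_B + V_BE, so I_B = (9.8 − 0.7)/1800 kΩ = 0.00506 mA.
In the active region I_C = β·I_B = 75 × 0.00506 = 0.379 mA.
Collector loop: V_CE = V_CC − I_C·R_C = 9.8 − 0.379×10 = 6.01 V.
Since V_CE = 6.01 V > V_CE(sat) ≈ 0.2 V, the transistor is in the active region as assumed.

I_C ≈ 0.38 mA, V_CE ≈ 6 V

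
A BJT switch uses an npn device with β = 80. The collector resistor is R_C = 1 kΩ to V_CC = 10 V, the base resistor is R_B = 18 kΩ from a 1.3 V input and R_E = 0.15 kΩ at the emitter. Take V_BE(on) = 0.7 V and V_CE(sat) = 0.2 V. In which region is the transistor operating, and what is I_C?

Assume active. Base-emitter loop: I_B = (V_BB − V_BE)/(R_B + (β+1)R_E) = (1.3 − 0.7)/(18 + 81×0.15) = 0.0199 mA.
I_C = β·I_B = 80×0.0199 = 1.59 mA.
V_CE = V_CC − I_C·R_C − I_E·R_E = 10 − 1.59×1 − 1.61×0.15 = 8.17 V > V_CE(sat), so the active-region assumption holds.

active; I_C ≈ 1.6 mA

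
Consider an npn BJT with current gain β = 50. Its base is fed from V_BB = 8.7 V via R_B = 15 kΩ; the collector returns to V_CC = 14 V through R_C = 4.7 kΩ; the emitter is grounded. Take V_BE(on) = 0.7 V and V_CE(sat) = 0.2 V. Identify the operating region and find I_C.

saturation; I_C ≈ 2.9 mA

Assume active: I_B = (8.7 − 0.7)/15 = 0.533 mA, giving I_C = β·I_B = 26.7 mA.
But then V_CE = 14 − 26.7×4.7 = -111 V < V_CE(sat) = 0.2 V — impossible in the active region.
So the transistor is saturated. With V_CE = 0.2 V, I_C = (V_CC − 0.2)/R_C = 13.8/4.7 = 2.94 mA.
Check: β·I_B = 26.7 mA > I_C = 2.94 mA, confirming saturation.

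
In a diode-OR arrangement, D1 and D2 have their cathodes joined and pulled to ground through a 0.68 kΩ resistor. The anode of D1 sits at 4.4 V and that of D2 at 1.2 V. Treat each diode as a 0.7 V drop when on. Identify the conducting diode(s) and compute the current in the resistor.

Only D1 conducts; I_R ≈ 5.4 mA

Assume both conduct. Then node N would need to be at both 4.4−0.7 = 3.7 V and 1.2−0.7 = 0.5 V, which is impossible.
Assume only D1 conducts: V_N = 4.4 − 0.7 = 3.7 V, so I_R = 3.7/0.68 = 5.44 mA.
Check D2: its anode-to-cathode voltage is 1.2 − 3.7 = -2.5 V < 0.7 V, so it is off. The assumption is consistent.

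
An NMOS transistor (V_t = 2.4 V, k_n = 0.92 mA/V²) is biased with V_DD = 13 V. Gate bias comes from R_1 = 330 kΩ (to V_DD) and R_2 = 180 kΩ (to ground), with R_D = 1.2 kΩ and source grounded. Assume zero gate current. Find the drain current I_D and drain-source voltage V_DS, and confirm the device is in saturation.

V_G = V_DD·R_2/(R_1+R_2) = 13×180/510 = 4.59 V. With the source grounded, V_GS = V_G = 4.59 V.
Assume saturation: I_D = (k_n/2)(V_GS − V_t)² = (0.92/2)×(4.59 − 2.4)² = 0.46×2.19² = 2.2 mA.
V_DS = V_DD − I_D·R_D = 13 − 2.2×1.2 = 10.4 V.
Saturation requires V_DS ≥ V_GS − V_t = 2.19 V; 10.4 ≥ 2.19 ✓.

I_D ≈ 2.2 mA, V_DS ≈ 10 V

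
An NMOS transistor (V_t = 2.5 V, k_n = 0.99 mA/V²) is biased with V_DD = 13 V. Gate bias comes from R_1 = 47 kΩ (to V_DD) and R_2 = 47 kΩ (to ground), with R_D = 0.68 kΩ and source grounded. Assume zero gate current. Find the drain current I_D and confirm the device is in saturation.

I_D ≈ 7.9 mA

V_G = V_DD·R_2/(R_1+R_2) = 13×47/94 = 6.5 V. With the source grounded, V_GS = V_G = 6.5 V.
Assume saturation: I_D = (k_n/2)(V_GS − V_t)² = (0.99/2)×(6.5 − 2.5)² = 0.495×4² = 7.92 mA.
V_DS = V_DD − I_D·R_D = 13 − 7.92×0.68 = 7.61 V.
Saturation requires V_DS ≥ V_GS − V_t = 4 V; 7.61 ≥ 4 ✓.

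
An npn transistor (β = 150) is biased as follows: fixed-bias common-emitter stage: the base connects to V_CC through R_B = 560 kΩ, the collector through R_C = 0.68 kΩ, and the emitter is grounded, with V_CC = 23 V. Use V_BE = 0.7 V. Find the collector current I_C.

Base loop: V_CC = I_B·R_B + V_BE, so I_B = (23 − 0.7)/560 kΩ = 0.0398 mA.
In the active region I_C = β·I_B = 150 × 0.0398 = 5.97 mA.
Collector loop: V_CE = V_CC − I_C·R_C = 23 − 5.97×0.68 = 18.9 V.
Since V_CE = 18.9 V > V_CE(sat) ≈ 0.2 V, the transistor is in the active region as assumed.

I_C ≈ 6 mA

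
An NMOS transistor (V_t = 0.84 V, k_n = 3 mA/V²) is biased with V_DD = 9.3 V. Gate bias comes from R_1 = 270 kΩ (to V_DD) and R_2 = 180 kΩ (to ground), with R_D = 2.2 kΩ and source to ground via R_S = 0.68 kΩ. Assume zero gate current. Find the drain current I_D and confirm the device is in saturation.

I_D ≈ 2.4 mA

V_G = V_DD·R_2/(R_1+R_2) = 9.3×180/450 = 3.72 V.
Assume saturation: I_D = (k_n/2)(V_GS − V_t)² with V_GS = V_G − I_D·R_S = 3.72 − 0.68·I_D.
Substituting gives 0.694·I_D² − 6.88·I_D + 12.4 = 0, with roots I_D = 2.38 or 7.53 mA.
The root I_D = 7.53 mA gives V_GS = -1.4 V ≤ V_t, so take I_D = 2.38 mA.
Then V_GS = 2.1 V and V_DS = V_DD − I_D(R_D+R_S) = 9.3 − 2.38×2.88 = 2.44 V.
Saturation requires V_DS ≥ V_GS − V_t = 1.26 V; 2.44 ≥ 1.26 ✓.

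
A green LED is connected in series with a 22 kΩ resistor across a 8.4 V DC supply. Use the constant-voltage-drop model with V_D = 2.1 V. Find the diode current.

KVL around the loop: 8.4 = V_D + I·R = 2.1 + I × 22 kΩ.
So I = (8.4 − 2.1) / 22 kΩ = 6.3 / 22 = 0.286 mA.

I ≈ 0.29 mA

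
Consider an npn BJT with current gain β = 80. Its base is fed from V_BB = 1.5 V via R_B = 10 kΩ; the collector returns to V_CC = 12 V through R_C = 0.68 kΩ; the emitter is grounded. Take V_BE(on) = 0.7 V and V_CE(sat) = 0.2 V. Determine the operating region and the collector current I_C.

Assume active. Base-emitter loop: I_B = (V_BB − V_BE)/R_B = (1.5 − 0.7)/10 = 0.08 mA.
I_C = β·I_B = 80×0.08 = 6.4 mA.
V_CE = V_CC − I_C·R_C = 12 − 6.4×0.68 = 7.65 V > V_CE(sat), so the active-region assumption holds.

active; I_C ≈ 6.4 mA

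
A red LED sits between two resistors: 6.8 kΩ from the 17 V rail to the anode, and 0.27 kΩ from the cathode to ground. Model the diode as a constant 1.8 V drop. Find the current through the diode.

The two resistors are in series with the diode, so KVL gives 17 = I·6.8 + 1.8 + I·0.27.
I = (17 − 1.8) / (6.8 + 0.27) kΩ = 15.2 / 7.07 = 2.15 mA.

I ≈ 2.1 mA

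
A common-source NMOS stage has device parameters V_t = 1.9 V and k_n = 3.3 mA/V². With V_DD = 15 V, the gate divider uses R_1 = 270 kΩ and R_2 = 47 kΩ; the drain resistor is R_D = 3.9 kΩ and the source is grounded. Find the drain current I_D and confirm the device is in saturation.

V_G = V_DD·R_2/(R_1+R_2) = 15×47/317 = 2.22 V. With the source grounded, V_GS = V_G = 2.22 V.
Assume saturation: I_D = (k_n/2)(V_GS − V_t)² = (3.3/2)×(2.22 − 1.9)² = 1.65×0.324² = 0.173 mA.
V_DS = V_DD − I_D·R_D = 15 − 0.173×3.9 = 14.3 V.
Saturation requires V_DS ≥ V_GS − V_t = 0.324 V; 14.3 ≥ 0.324 ✓.

I_D ≈ 0.17 mA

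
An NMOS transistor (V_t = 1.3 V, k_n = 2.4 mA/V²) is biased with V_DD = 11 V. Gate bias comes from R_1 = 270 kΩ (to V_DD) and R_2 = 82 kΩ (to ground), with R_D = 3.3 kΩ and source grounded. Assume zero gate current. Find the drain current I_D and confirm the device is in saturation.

I_D ≈ 1.9 mA

V_G = V_DD·R_2/(R_1+R_2) = 11×82/352 = 2.56 V. With the source grounded, V_GS = V_G = 2.56 V.
Assume saturation: I_D = (k_n/2)(V_GS − V_t)² = (2.4/2)×(2.56 − 1.3)² = 1.2×1.26² = 1.91 mA.
V_DS = V_DD − I_D·R_D = 11 − 1.91×3.3 = 4.69 V.
Saturation requires V_DS ≥ V_GS − V_t = 1.26 V; 4.69 ≥ 1.26 ✓.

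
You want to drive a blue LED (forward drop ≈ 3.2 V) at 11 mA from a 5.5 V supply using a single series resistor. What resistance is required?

R ≈ 0.21 kΩ

The resistor drops V_S − V_D = 5.5 − 3.2 = 2.3 V at 11 mA.
R = 2.3 V / 11 mA = 0.209 kΩ.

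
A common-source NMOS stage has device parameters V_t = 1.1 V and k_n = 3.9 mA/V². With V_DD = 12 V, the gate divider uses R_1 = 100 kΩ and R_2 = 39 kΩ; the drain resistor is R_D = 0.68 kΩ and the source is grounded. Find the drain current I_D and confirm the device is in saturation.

I_D ≈ 10 mA

V_G = V_DD·R_2/(R_1+R_2) = 12×39/139 = 3.37 V. With the source grounded, V_GS = V_G = 3.37 V.
Assume saturation: I_D = (k_n/2)(V_GS − V_t)² = (3.9/2)×(3.37 − 1.1)² = 1.95×2.27² = 10 mA.
V_DS = V_DD − I_D·R_D = 12 − 10×0.68 = 5.19 V.
Saturation requires V_DS ≥ V_GS − V_t = 2.27 V; 5.19 ≥ 2.27 ✓.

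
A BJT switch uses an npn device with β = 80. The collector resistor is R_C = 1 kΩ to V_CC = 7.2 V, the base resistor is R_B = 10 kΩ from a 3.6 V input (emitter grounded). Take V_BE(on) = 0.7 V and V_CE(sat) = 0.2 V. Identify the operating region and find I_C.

Assume active: I_B = (3.6 − 0.7)/10 = 0.29 mA, giving I_C = β·I_B = 23.2 mA.
But then V_CE = 7.2 − 23.2×1 = -16 V < V_CE(sat) = 0.2 V — impossible in the active region.
So the transistor is saturated. With V_CE = 0.2 V, I_C = (V_CC − 0.2)/R_C = 7/1 = 7 mA.
Check: β·I_B = 23.2 mA > I_C = 7 mA, confirming saturation.

saturation; I_C ≈ 7 mA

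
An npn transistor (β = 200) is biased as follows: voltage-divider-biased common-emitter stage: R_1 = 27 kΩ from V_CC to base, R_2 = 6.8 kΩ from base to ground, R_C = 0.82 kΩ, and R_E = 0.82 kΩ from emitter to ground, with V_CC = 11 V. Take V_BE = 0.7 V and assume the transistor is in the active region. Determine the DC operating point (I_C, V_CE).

I_C ≈ 1.8 mA, V_CE ≈ 8.1 V

Thevenize the base divider: V_Th = V_CC·R_2/(R_1+R_2) = 11×6.8/33.8 = 2.21 V, R_Th = R_1‖R_2 = 5.43 kΩ.
Base-emitter loop: V_Th = I_B·R_Th + V_BE + (β+1)I_B·R_E, so I_B = (2.21 − 0.7) / (5.43 + 201×0.82) = 0.00889 mA.
I_C = β·I_B = 200×0.00889 = 1.78 mA, and I_E = (β+1)I_B = 1.79 mA.
V_CE = V_CC − I_C·R_C − I_E·R_E = 11 − 1.78×0.82 − 1.79×0.82 = 8.08 V.
V_CE = 8.08 V > 0.2 V confirms active-region operation.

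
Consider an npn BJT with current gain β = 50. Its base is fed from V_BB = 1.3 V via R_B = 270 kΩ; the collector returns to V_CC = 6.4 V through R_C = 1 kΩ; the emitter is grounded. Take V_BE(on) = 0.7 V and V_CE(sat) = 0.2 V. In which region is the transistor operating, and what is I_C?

Assume active. Base-emitter loop: I_B = (V_BB − V_BE)/R_B = (1.3 − 0.7)/270 = 0.00222 mA.
I_C = β·I_B = 50×0.00222 = 0.111 mA.
V_CE = V_CC − I_C·R_C = 6.4 − 0.111×1 = 6.29 V > V_CE(sat), so the active-region assumption holds.

active; I_C ≈ 0.11 mA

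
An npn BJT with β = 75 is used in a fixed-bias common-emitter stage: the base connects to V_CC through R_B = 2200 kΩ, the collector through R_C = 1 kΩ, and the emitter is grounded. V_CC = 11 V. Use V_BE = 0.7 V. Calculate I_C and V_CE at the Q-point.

Base loop: V_CC = I_B·R_B + V_BE, so I_B = (11 − 0.7)/2200 kΩ = 0.00468 mA.
In the active region I_C = β·I_B = 75 × 0.00468 = 0.351 mA.
Collector loop: V_CE = V_CC − I_C·R_C = 11 − 0.351×1 = 10.6 V.
Since V_CE = 10.6 V > V_CE(sat) ≈ 0.2 V, the transistor is in the active region as assumed.

I_C ≈ 0.35 mA, V_CE ≈ 11 V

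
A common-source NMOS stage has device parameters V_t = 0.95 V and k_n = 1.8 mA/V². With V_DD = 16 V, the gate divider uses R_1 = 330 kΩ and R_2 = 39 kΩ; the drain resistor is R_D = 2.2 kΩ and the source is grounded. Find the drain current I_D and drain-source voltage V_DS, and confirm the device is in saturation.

I_D ≈ 0.49 mA, V_DS ≈ 15 V

V_G = V_DD·R_2/(R_1+R_2) = 16×39/369 = 1.69 V. With the source grounded, V_GS = V_G = 1.69 V.
Assume saturation: I_D = (k_n/2)(V_GS − V_t)² = (1.8/2)×(1.69 − 0.95)² = 0.9×0.741² = 0.494 mA.
V_DS = V_DD − I_D·R_D = 16 − 0.494×2.2 = 14.9 V.
Saturation requires V_DS ≥ V_GS − V_t = 0.741 V; 14.9 ≥ 0.741 ✓.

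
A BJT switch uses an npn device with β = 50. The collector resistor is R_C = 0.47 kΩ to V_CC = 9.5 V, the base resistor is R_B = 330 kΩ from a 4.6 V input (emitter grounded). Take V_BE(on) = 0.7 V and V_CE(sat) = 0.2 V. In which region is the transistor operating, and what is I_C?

active; I_C ≈ 0.59 mA

Assume active. Base-emitter loop: I_B = (V_BB − V_BE)/R_B = (4.6 − 0.7)/330 = 0.0118 mA.
I_C = β·I_B = 50×0.0118 = 0.591 mA.
V_CE = V_CC − I_C·R_C = 9.5 − 0.591×0.47 = 9.22 V > V_CE(sat), so the active-region assumption holds.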